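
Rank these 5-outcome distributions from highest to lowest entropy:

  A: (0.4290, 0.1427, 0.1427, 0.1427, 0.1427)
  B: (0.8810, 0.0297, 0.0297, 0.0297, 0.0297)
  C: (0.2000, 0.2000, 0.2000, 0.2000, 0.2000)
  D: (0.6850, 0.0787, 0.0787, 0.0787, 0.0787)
C > A > D > B

Key insight: Entropy is maximized by uniform distributions and minimized by concentrated distributions.

Entropies:
  H(A) = 2.1274 bits
  H(B) = 0.7645 bits
  H(C) = 2.3219 bits
  H(D) = 1.5289 bits

Ranking: C > A > D > B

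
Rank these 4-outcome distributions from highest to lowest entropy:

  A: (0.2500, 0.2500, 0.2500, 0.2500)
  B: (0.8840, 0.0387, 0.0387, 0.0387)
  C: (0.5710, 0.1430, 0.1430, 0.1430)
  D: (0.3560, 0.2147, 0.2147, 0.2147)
A > D > C > B

Key insight: Entropy is maximized by uniform distributions and minimized by concentrated distributions.

Entropies:
  H(A) = 2.0000 bits
  H(B) = 0.7016 bits
  H(C) = 1.6654 bits
  H(D) = 1.9600 bits

Ranking: A > D > C > B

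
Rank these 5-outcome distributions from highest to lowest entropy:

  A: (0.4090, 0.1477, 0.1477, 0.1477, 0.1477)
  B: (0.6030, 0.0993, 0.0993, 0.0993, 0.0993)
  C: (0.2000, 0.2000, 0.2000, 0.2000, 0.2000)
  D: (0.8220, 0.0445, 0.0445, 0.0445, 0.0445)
C > A > B > D

Key insight: Entropy is maximized by uniform distributions and minimized by concentrated distributions.

Entropies:
  H(A) = 2.1580 bits
  H(B) = 1.7632 bits
  H(C) = 2.3219 bits
  H(D) = 1.0317 bits

Ranking: C > A > B > D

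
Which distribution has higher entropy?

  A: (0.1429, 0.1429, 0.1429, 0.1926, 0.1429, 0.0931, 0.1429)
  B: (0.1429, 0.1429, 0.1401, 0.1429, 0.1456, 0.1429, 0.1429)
B

Both distributions are close to uniform, making this a harder comparison.

H(A) = 2.7819 bits
H(B) = 2.8073 bits

The distribution closer to uniform has higher entropy.
Answer: B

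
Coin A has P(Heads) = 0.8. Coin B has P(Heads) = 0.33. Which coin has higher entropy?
B

For binary distributions, entropy is maximized at p=0.5 and decreases as p moves toward 0 or 1.

H(A) = H(0.8) = 0.7219 bits
H(B) = H(0.33) = 0.9149 bits

Distribution B (p=0.33) is closer to uniform (p=0.5), so it has higher entropy.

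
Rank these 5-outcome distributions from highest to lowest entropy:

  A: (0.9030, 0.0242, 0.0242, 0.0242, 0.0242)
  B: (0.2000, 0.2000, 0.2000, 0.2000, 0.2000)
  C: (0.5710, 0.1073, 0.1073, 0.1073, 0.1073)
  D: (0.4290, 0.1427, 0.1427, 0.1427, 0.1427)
B > D > C > A

Key insight: Entropy is maximized by uniform distributions and minimized by concentrated distributions.

Entropies:
  H(A) = 0.6534 bits
  H(B) = 2.3219 bits
  H(C) = 1.8434 bits
  H(D) = 2.1274 bits

Ranking: B > D > C > A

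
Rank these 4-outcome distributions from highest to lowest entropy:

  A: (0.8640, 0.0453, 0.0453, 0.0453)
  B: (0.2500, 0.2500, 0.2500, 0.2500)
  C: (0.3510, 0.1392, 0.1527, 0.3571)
B > C > A

Key insight: Entropy is maximized by uniform distributions and minimized by concentrated distributions.

- Uniform distributions have maximum entropy log₂(4) = 2.0000 bits
- The more "peaked" or concentrated a distribution, the lower its entropy

Entropies:
  H(A) = 0.7892 bits
  H(B) = 2.0000 bits
  H(C) = 1.8706 bits

Ranking: B > C > A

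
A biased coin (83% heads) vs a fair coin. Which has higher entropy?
Fair coin

The fair coin is uniform (p=0.5), maximizing binary entropy at 1 bit. The biased coin has H(0.83) ≈ 0.658 bits — its outcome is more predictable, so its entropy is lower.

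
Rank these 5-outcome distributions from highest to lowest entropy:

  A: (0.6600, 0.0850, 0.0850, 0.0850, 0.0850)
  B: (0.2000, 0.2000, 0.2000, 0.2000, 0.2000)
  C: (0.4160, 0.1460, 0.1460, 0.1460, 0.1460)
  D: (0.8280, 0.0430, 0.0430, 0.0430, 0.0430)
B > C > A > D

Key insight: Entropy is maximized by uniform distributions and minimized by concentrated distributions.

Entropies:
  H(A) = 1.6048 bits
  H(B) = 2.3219 bits
  H(C) = 2.1475 bits
  H(D) = 1.0063 bits

Ranking: B > C > A > D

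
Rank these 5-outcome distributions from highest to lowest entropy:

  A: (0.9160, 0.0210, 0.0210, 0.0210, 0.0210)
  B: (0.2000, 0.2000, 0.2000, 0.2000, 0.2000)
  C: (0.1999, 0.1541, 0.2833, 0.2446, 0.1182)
B > C > A

Key insight: Entropy is maximized by uniform distributions and minimized by concentrated distributions.

- Uniform distributions have maximum entropy log₂(5) = 2.3219 bits
- The more "peaked" or concentrated a distribution, the lower its entropy

Entropies:
  H(A) = 0.5841 bits
  H(B) = 2.3219 bits
  H(C) = 2.2565 bits

Ranking: B > C > A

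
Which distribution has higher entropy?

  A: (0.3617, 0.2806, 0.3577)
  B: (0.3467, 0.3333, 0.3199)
B

Both distributions are close to uniform, making this a harder comparison.

H(A) = 1.5756 bits
H(B) = 1.5842 bits

The distribution closer to uniform has higher entropy.
Answer: B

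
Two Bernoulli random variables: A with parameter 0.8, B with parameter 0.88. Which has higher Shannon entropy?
A

For binary distributions, entropy is maximized at p=0.5 and decreases as p moves toward 0 or 1.

H(A) = H(0.8) = 0.7219 bits
H(B) = H(0.88) = 0.5294 bits

Distribution A (p=0.8) is closer to uniform (p=0.5), so it has higher entropy.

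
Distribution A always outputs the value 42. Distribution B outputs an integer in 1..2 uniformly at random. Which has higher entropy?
B

A is deterministic, so H(A) = 0. B is uniform over 2 outcomes, so H(B) = log₂(2) = 1.000 bits. Any distribution with genuine randomness has higher entropy than a deterministic one.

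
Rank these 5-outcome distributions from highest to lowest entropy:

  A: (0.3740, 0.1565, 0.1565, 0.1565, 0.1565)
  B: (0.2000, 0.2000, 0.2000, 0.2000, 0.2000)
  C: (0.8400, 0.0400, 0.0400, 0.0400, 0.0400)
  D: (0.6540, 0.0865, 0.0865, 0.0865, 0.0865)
B > A > D > C

Key insight: Entropy is maximized by uniform distributions and minimized by concentrated distributions.

Entropies:
  H(A) = 2.2057 bits
  H(B) = 2.3219 bits
  H(C) = 0.9543 bits
  H(D) = 1.6224 bits

Ranking: B > A > D > C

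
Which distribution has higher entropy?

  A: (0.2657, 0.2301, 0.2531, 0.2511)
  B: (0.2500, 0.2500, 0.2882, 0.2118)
A

Both distributions are close to uniform, making this a harder comparison.

H(A) = 1.9981 bits
H(B) = 1.9915 bits

The distribution closer to uniform has higher entropy.
Answer: A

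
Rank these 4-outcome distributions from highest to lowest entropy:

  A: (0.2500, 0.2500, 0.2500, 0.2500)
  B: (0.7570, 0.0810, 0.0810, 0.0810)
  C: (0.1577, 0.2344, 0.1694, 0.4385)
A > C > B

Key insight: Entropy is maximized by uniform distributions and minimized by concentrated distributions.

- Uniform distributions have maximum entropy log₂(4) = 2.0000 bits
- The more "peaked" or concentrated a distribution, the lower its entropy

Entropies:
  H(A) = 2.0000 bits
  H(B) = 1.1851 bits
  H(C) = 1.8663 bits

Ranking: A > C > B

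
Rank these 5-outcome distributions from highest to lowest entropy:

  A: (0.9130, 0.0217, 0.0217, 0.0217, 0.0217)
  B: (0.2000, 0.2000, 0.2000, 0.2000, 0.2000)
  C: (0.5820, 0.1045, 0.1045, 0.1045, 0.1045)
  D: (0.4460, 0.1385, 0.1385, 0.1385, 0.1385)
B > D > C > A

Key insight: Entropy is maximized by uniform distributions and minimized by concentrated distributions.

Entropies:
  H(A) = 0.6004 bits
  H(B) = 2.3219 bits
  H(C) = 1.8165 bits
  H(D) = 2.0996 bits

Ranking: B > D > C > A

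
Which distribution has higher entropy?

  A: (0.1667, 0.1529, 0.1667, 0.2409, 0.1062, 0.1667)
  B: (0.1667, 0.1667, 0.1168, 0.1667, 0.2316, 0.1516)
B

Both distributions are close to uniform, making this a harder comparison.

H(A) = 2.5450 bits
H(B) = 2.5556 bits

The distribution closer to uniform has higher entropy.
Answer: B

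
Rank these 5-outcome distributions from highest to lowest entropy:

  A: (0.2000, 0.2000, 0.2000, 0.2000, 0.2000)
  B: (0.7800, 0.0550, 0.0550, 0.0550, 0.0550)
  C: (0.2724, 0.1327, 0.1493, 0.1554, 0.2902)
A > C > B

Key insight: Entropy is maximized by uniform distributions and minimized by concentrated distributions.

- Uniform distributions have maximum entropy log₂(5) = 2.3219 bits
- The more "peaked" or concentrated a distribution, the lower its entropy

Entropies:
  H(A) = 2.3219 bits
  H(B) = 1.2002 bits
  H(C) = 2.2428 bits

Ranking: A > C > B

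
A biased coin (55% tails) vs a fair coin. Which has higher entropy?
Fair coin

The fair coin is uniform (p=0.5), maximizing binary entropy at 1 bit. The biased coin has H(0.55) ≈ 0.993 bits — its outcome is more predictable, so its entropy is lower.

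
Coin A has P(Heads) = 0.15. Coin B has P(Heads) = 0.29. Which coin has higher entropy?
B

For binary distributions, entropy is maximized at p=0.5 and decreases as p moves toward 0 or 1.

H(A) = H(0.15) = 0.6098 bits
H(B) = H(0.29) = 0.8687 bits

Distribution B (p=0.29) is closer to uniform (p=0.5), so it has higher entropy.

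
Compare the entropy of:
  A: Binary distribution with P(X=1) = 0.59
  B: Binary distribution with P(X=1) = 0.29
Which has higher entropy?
A

For binary distributions, entropy is maximized at p=0.5 and decreases as p moves toward 0 or 1.

H(A) = H(0.59) = 0.9765 bits
H(B) = H(0.29) = 0.8687 bits

Distribution A (p=0.59) is closer to uniform (p=0.5), so it has higher entropy.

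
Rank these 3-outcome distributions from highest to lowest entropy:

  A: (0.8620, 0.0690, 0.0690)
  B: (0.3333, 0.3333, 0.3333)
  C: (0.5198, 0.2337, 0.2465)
B > C > A

Key insight: Entropy is maximized by uniform distributions and minimized by concentrated distributions.

- Uniform distributions have maximum entropy log₂(3) = 1.5850 bits
- The more "peaked" or concentrated a distribution, the lower its entropy

Entropies:
  H(A) = 0.7170 bits
  H(B) = 1.5850 bits
  H(C) = 1.4788 bits

Ranking: B > C > A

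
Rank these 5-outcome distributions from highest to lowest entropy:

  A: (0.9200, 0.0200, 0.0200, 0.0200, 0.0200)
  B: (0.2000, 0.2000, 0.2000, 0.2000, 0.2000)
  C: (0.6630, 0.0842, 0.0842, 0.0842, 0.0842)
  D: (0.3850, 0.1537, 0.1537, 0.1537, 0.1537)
B > D > C > A

Key insight: Entropy is maximized by uniform distributions and minimized by concentrated distributions.

Entropies:
  H(A) = 0.5622 bits
  H(B) = 2.3219 bits
  H(C) = 1.5959 bits
  H(D) = 2.1915 bits

Ranking: B > D > C > A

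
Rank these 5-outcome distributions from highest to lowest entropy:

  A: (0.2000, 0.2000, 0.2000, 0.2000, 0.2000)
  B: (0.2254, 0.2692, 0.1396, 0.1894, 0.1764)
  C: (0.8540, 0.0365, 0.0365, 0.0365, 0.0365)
A > B > C

Key insight: Entropy is maximized by uniform distributions and minimized by concentrated distributions.

- Uniform distributions have maximum entropy log₂(5) = 2.3219 bits
- The more "peaked" or concentrated a distribution, the lower its entropy

Entropies:
  H(A) = 2.3219 bits
  H(B) = 2.2869 bits
  H(C) = 0.8917 bits

Ranking: A > B > C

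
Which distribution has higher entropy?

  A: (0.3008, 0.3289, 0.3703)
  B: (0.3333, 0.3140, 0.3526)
B

Both distributions are close to uniform, making this a harder comparison.

H(A) = 1.5797 bits
H(B) = 1.5834 bits

The distribution closer to uniform has higher entropy.
Answer: B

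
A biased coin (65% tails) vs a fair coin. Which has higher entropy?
Fair coin

The fair coin is uniform (p=0.5), maximizing binary entropy at 1 bit. The biased coin has H(0.65) ≈ 0.934 bits — its outcome is more predictable, so its entropy is lower.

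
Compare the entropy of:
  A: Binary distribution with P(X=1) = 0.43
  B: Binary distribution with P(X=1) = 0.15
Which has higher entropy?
A

For binary distributions, entropy is maximized at p=0.5 and decreases as p moves toward 0 or 1.

H(A) = H(0.43) = 0.9858 bits
H(B) = H(0.15) = 0.6098 bits

Distribution A (p=0.43) is closer to uniform (p=0.5), so it has higher entropy.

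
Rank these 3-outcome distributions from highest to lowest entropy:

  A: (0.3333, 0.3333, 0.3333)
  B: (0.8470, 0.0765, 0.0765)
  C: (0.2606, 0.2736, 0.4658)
A > C > B

Key insight: Entropy is maximized by uniform distributions and minimized by concentrated distributions.

- Uniform distributions have maximum entropy log₂(3) = 1.5850 bits
- The more "peaked" or concentrated a distribution, the lower its entropy

Entropies:
  H(A) = 1.5850 bits
  H(B) = 0.7703 bits
  H(C) = 1.5306 bits

Ranking: A > C > B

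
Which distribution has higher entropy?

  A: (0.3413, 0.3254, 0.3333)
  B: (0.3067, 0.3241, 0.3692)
A

Both distributions are close to uniform, making this a harder comparison.

H(A) = 1.5847 bits
H(B) = 1.5805 bits

The distribution closer to uniform has higher entropy.
Answer: A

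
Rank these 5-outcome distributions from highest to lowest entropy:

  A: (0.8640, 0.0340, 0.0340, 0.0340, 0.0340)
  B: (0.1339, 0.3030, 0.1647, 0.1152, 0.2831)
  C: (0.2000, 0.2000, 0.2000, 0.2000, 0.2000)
C > B > A

Key insight: Entropy is maximized by uniform distributions and minimized by concentrated distributions.

- Uniform distributions have maximum entropy log₂(5) = 2.3219 bits
- The more "peaked" or concentrated a distribution, the lower its entropy

Entropies:
  H(A) = 0.8457 bits
  H(B) = 2.2136 bits
  H(C) = 2.3219 bits

Ranking: C > B > A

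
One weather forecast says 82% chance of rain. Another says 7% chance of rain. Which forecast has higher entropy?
82% forecast

Treat each forecast as a Bernoulli distribution. Binary entropy is maximized at p=0.5 and falls off symmetrically toward 0 or 1. The 82% forecast is closer to 50%, so it is more uncertain. H(82%) ≈ 0.680 bits, H(7%) ≈ 0.366 bits.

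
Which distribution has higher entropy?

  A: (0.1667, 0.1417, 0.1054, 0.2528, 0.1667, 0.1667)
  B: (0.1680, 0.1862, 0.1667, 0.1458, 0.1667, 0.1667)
B

Both distributions are close to uniform, making this a harder comparison.

H(A) = 2.5358 bits
H(B) = 2.5814 bits

The distribution closer to uniform has higher entropy.
Answer: B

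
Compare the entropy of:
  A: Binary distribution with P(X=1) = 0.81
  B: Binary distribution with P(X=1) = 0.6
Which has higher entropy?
B

For binary distributions, entropy is maximized at p=0.5 and decreases as p moves toward 0 or 1.

H(A) = H(0.81) = 0.7015 bits
H(B) = H(0.6) = 0.9710 bits

Distribution B (p=0.6) is closer to uniform (p=0.5), so it has higher entropy.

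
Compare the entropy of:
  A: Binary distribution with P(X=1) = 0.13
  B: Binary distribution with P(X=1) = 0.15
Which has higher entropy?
B

For binary distributions, entropy is maximized at p=0.5 and decreases as p moves toward 0 or 1.

H(A) = H(0.13) = 0.5574 bits
H(B) = H(0.15) = 0.6098 bits

Distribution B (p=0.15) is closer to uniform (p=0.5), so it has higher entropy.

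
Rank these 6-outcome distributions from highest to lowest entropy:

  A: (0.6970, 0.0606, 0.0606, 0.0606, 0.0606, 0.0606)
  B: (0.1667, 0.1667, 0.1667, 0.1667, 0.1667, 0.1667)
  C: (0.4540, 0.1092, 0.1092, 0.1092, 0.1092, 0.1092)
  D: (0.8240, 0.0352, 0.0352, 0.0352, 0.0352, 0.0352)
B > C > A > D

Key insight: Entropy is maximized by uniform distributions and minimized by concentrated distributions.

Entropies:
  H(A) = 1.5885 bits
  H(B) = 2.5850 bits
  H(C) = 2.2617 bits
  H(D) = 1.0799 bits

Ranking: B > C > A > D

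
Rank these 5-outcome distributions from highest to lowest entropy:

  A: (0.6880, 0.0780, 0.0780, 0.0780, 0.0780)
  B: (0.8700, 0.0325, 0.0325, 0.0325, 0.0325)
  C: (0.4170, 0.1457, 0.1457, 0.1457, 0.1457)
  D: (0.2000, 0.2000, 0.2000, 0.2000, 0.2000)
D > C > A > B

Key insight: Entropy is maximized by uniform distributions and minimized by concentrated distributions.

Entropies:
  H(A) = 1.5195 bits
  H(B) = 0.8174 bits
  H(C) = 2.1460 bits
  H(D) = 2.3219 bits

Ranking: D > C > A > B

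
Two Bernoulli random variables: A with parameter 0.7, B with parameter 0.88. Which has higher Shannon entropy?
A

For binary distributions, entropy is maximized at p=0.5 and decreases as p moves toward 0 or 1.

H(A) = H(0.7) = 0.8813 bits
H(B) = H(0.88) = 0.5294 bits

Distribution A (p=0.7) is closer to uniform (p=0.5), so it has higher entropy.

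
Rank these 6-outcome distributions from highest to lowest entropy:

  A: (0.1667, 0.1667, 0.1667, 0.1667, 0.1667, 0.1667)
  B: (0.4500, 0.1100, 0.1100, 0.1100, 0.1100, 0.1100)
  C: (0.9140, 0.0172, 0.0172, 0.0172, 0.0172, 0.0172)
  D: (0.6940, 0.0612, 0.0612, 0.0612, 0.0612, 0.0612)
A > B > D > C

Key insight: Entropy is maximized by uniform distributions and minimized by concentrated distributions.

Entropies:
  H(A) = 2.5850 bits
  H(B) = 2.2698 bits
  H(C) = 0.6227 bits
  H(D) = 1.5990 bits

Ranking: A > B > D > C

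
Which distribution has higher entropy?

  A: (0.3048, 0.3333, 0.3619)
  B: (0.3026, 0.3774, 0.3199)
A

Both distributions are close to uniform, making this a harder comparison.

H(A) = 1.5814 bits
H(B) = 1.5784 bits

The distribution closer to uniform has higher entropy.
Answer: A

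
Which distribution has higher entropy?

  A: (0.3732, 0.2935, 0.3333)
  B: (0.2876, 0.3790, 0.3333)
A

Both distributions are close to uniform, making this a harder comparison.

H(A) = 1.5781 bits
H(B) = 1.5759 bits

The distribution closer to uniform has higher entropy.
Answer: A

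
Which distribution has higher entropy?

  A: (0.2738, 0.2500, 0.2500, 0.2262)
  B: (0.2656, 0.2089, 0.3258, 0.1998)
A

Both distributions are close to uniform, making this a harder comparison.

H(A) = 1.9967 bits
H(B) = 1.9712 bits

The distribution closer to uniform has higher entropy.
Answer: A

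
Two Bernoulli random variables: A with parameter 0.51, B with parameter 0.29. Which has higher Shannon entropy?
A

For binary distributions, entropy is maximized at p=0.5 and decreases as p moves toward 0 or 1.

H(A) = H(0.51) = 0.9997 bits
H(B) = H(0.29) = 0.8687 bits

Distribution A (p=0.51) is closer to uniform (p=0.5), so it has higher entropy.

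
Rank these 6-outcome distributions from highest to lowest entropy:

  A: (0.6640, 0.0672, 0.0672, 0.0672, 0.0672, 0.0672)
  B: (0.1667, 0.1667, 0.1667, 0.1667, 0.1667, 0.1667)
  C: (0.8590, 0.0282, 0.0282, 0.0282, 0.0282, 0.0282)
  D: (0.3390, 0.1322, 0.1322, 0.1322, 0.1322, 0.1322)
B > D > A > C

Key insight: Entropy is maximized by uniform distributions and minimized by concentrated distributions.

Entropies:
  H(A) = 1.7011 bits
  H(B) = 2.5850 bits
  H(C) = 0.9142 bits
  H(D) = 2.4587 bits

Ranking: B > D > A > C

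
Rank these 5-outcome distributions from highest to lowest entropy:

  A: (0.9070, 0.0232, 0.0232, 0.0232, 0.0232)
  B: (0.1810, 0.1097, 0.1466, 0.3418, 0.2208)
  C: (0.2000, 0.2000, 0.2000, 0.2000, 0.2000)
C > B > A

Key insight: Entropy is maximized by uniform distributions and minimized by concentrated distributions.

- Uniform distributions have maximum entropy log₂(5) = 2.3219 bits
- The more "peaked" or concentrated a distribution, the lower its entropy

Entropies:
  H(A) = 0.6324 bits
  H(B) = 2.2128 bits
  H(C) = 2.3219 bits

Ranking: C > B > A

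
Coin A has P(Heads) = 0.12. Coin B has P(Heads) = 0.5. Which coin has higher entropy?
B

For binary distributions, entropy is maximized at p=0.5 and decreases as p moves toward 0 or 1.

H(A) = H(0.12) = 0.5294 bits
H(B) = H(0.5) = 1.0000 bits

Distribution B (p=0.5) is closer to uniform (p=0.5), so it has higher entropy.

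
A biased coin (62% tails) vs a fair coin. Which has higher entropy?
Fair coin

The fair coin is uniform (p=0.5), maximizing binary entropy at 1 bit. The biased coin has H(0.62) ≈ 0.958 bits — its outcome is more predictable, so its entropy is lower.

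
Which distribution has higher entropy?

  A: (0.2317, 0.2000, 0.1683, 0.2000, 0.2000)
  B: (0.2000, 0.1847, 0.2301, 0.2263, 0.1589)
A

Both distributions are close to uniform, making this a harder comparison.

H(A) = 2.3147 bits
H(B) = 2.3090 bits

The distribution closer to uniform has higher entropy.
Answer: A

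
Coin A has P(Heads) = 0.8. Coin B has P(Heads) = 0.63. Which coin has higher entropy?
B

For binary distributions, entropy is maximized at p=0.5 and decreases as p moves toward 0 or 1.

H(A) = H(0.8) = 0.7219 bits
H(B) = H(0.63) = 0.9507 bits

Distribution B (p=0.63) is closer to uniform (p=0.5), so it has higher entropy.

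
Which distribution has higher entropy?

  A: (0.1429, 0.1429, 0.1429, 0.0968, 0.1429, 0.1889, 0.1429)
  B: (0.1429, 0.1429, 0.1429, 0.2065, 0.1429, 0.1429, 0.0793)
A

Both distributions are close to uniform, making this a harder comparison.

H(A) = 2.7855 bits
H(B) = 2.7650 bits

The distribution closer to uniform has higher entropy.
Answer: A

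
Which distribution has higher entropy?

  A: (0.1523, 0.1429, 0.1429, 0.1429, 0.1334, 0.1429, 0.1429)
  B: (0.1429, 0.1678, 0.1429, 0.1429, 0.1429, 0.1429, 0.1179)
A

Both distributions are close to uniform, making this a harder comparison.

H(A) = 2.8065 bits
H(B) = 2.8010 bits

The distribution closer to uniform has higher entropy.
Answer: A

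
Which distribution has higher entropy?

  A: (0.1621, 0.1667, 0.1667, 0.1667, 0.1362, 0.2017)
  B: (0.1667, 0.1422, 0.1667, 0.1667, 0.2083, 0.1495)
A

Both distributions are close to uniform, making this a harder comparison.

H(A) = 2.5756 bits
H(B) = 2.5740 bits

The distribution closer to uniform has higher entropy.
Answer: A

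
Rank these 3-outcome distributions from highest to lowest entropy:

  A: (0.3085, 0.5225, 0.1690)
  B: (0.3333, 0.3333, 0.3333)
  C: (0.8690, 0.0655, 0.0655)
B > A > C

Key insight: Entropy is maximized by uniform distributions and minimized by concentrated distributions.

- Uniform distributions have maximum entropy log₂(3) = 1.5850 bits
- The more "peaked" or concentrated a distribution, the lower its entropy

Entropies:
  H(A) = 1.4462 bits
  H(B) = 1.5850 bits
  H(C) = 0.6912 bits

Ranking: B > A > C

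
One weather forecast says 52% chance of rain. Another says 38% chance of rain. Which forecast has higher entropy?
52% forecast

Treat each forecast as a Bernoulli distribution. Binary entropy is maximized at p=0.5 and falls off symmetrically toward 0 or 1. The 52% forecast is closer to 50%, so it is more uncertain. H(52%) ≈ 0.999 bits, H(38%) ≈ 0.958 bits.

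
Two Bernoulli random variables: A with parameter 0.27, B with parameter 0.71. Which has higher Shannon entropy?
B

For binary distributions, entropy is maximized at p=0.5 and decreases as p moves toward 0 or 1.

H(A) = H(0.27) = 0.8415 bits
H(B) = H(0.71) = 0.8687 bits

Distribution B (p=0.71) is closer to uniform (p=0.5), so it has higher entropy.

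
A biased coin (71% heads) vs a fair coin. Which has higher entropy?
Fair coin

The fair coin is uniform (p=0.5), maximizing binary entropy at 1 bit. The biased coin has H(0.71) ≈ 0.869 bits — its outcome is more predictable, so its entropy is lower.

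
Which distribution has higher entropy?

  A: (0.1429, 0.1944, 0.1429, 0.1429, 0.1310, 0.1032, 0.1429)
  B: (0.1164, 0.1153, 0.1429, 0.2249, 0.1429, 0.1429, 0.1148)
A

Both distributions are close to uniform, making this a harder comparison.

H(A) = 2.7858 bits
H(B) = 2.7663 bits

The distribution closer to uniform has higher entropy.
Answer: A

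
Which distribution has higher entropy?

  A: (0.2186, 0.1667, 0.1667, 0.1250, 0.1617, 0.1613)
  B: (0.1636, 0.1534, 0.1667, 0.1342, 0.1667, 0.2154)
B

Both distributions are close to uniform, making this a harder comparison.

H(A) = 2.5659 bits
H(B) = 2.5698 bits

The distribution closer to uniform has higher entropy.
Answer: B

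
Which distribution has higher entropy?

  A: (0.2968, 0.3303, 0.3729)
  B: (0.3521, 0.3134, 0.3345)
B

Both distributions are close to uniform, making this a harder comparison.

H(A) = 1.5787 bits
H(B) = 1.5833 bits

The distribution closer to uniform has higher entropy.
Answer: B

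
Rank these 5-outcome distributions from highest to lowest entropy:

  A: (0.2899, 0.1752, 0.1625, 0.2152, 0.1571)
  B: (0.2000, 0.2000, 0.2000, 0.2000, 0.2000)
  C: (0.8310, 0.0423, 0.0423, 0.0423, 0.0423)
B > A > C

Key insight: Entropy is maximized by uniform distributions and minimized by concentrated distributions.

- Uniform distributions have maximum entropy log₂(5) = 2.3219 bits
- The more "peaked" or concentrated a distribution, the lower its entropy

Entropies:
  H(A) = 2.2806 bits
  H(B) = 2.3219 bits
  H(C) = 0.9934 bits

Ranking: B > A > C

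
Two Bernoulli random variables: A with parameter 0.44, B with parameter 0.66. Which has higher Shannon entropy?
A

For binary distributions, entropy is maximized at p=0.5 and decreases as p moves toward 0 or 1.

H(A) = H(0.44) = 0.9896 bits
H(B) = H(0.66) = 0.9248 bits

Distribution A (p=0.44) is closer to uniform (p=0.5), so it has higher entropy.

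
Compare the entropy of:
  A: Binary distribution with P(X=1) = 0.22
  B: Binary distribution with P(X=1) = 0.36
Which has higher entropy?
B

For binary distributions, entropy is maximized at p=0.5 and decreases as p moves toward 0 or 1.

H(A) = H(0.22) = 0.7602 bits
H(B) = H(0.36) = 0.9427 bits

Distribution B (p=0.36) is closer to uniform (p=0.5), so it has higher entropy.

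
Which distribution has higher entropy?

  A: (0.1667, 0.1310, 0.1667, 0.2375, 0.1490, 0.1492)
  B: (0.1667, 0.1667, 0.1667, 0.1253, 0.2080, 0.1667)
B

Both distributions are close to uniform, making this a harder comparison.

H(A) = 2.5571 bits
H(B) = 2.5700 bits

The distribution closer to uniform has higher entropy.
Answer: B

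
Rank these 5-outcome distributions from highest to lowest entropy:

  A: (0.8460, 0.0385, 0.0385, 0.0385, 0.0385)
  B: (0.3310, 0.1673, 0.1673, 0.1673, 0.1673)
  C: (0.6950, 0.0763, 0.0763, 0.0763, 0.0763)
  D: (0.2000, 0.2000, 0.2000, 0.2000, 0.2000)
D > B > C > A

Key insight: Entropy is maximized by uniform distributions and minimized by concentrated distributions.

Entropies:
  H(A) = 0.9278 bits
  H(B) = 2.2539 bits
  H(C) = 1.4973 bits
  H(D) = 2.3219 bits

Ranking: D > B > C > A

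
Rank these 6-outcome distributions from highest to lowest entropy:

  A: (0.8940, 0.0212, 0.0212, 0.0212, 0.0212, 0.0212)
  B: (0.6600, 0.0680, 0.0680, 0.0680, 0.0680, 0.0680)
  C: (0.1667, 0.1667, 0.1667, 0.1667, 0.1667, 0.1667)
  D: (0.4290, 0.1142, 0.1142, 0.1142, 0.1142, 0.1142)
C > D > B > A

Key insight: Entropy is maximized by uniform distributions and minimized by concentrated distributions.

Entropies:
  H(A) = 0.7339 bits
  H(B) = 1.7143 bits
  H(C) = 2.5850 bits
  H(D) = 2.3112 bits

Ranking: C > D > B > A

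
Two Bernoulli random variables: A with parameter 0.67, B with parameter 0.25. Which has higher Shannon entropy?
A

For binary distributions, entropy is maximized at p=0.5 and decreases as p moves toward 0 or 1.

H(A) = H(0.67) = 0.9149 bits
H(B) = H(0.25) = 0.8113 bits

Distribution A (p=0.67) is closer to uniform (p=0.5), so it has higher entropy.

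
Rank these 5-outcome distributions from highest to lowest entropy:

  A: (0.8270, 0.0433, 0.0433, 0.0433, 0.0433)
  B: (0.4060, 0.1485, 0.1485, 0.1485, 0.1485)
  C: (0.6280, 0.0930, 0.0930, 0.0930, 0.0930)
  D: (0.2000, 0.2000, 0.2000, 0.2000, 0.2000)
D > B > C > A

Key insight: Entropy is maximized by uniform distributions and minimized by concentrated distributions.

Entropies:
  H(A) = 1.0105 bits
  H(B) = 2.1624 bits
  H(C) = 1.6962 bits
  H(D) = 2.3219 bits

Ranking: D > B > C > A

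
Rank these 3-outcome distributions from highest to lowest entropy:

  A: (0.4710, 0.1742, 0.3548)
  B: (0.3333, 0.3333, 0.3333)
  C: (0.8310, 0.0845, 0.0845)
B > A > C

Key insight: Entropy is maximized by uniform distributions and minimized by concentrated distributions.

- Uniform distributions have maximum entropy log₂(3) = 1.5850 bits
- The more "peaked" or concentrated a distribution, the lower its entropy

Entropies:
  H(A) = 1.4812 bits
  H(B) = 1.5850 bits
  H(C) = 0.8244 bits

Ranking: B > A > C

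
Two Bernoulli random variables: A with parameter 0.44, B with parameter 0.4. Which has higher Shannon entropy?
A

For binary distributions, entropy is maximized at p=0.5 and decreases as p moves toward 0 or 1.

H(A) = H(0.44) = 0.9896 bits
H(B) = H(0.4) = 0.9710 bits

Distribution A (p=0.44) is closer to uniform (p=0.5), so it has higher entropy.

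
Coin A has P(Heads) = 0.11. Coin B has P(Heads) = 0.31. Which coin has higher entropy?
B

For binary distributions, entropy is maximized at p=0.5 and decreases as p moves toward 0 or 1.

H(A) = H(0.11) = 0.4999 bits
H(B) = H(0.31) = 0.8932 bits

Distribution B (p=0.31) is closer to uniform (p=0.5), so it has higher entropy.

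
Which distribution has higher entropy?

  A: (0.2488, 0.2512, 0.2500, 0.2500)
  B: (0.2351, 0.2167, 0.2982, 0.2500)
A

Both distributions are close to uniform, making this a harder comparison.

H(A) = 2.0000 bits
H(B) = 1.9897 bits

The distribution closer to uniform has higher entropy.
Answer: A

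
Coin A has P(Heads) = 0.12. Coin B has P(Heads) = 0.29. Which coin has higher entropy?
B

For binary distributions, entropy is maximized at p=0.5 and decreases as p moves toward 0 or 1.

H(A) = H(0.12) = 0.5294 bits
H(B) = H(0.29) = 0.8687 bits

Distribution B (p=0.29) is closer to uniform (p=0.5), so it has higher entropy.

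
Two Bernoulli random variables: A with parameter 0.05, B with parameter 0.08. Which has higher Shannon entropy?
B

For binary distributions, entropy is maximized at p=0.5 and decreases as p moves toward 0 or 1.

H(A) = H(0.05) = 0.2864 bits
H(B) = H(0.08) = 0.4022 bits

Distribution B (p=0.08) is closer to uniform (p=0.5), so it has higher entropy.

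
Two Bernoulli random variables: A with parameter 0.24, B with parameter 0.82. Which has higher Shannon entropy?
A

For binary distributions, entropy is maximized at p=0.5 and decreases as p moves toward 0 or 1.

H(A) = H(0.24) = 0.7950 bits
H(B) = H(0.82) = 0.6801 bits

Distribution A (p=0.24) is closer to uniform (p=0.5), so it has higher entropy.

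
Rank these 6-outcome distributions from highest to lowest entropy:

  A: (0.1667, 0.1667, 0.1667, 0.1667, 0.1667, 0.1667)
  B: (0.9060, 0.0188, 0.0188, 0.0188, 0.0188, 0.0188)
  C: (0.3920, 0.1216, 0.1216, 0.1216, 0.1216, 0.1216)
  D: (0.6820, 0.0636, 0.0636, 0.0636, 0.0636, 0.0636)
A > C > D > B

Key insight: Entropy is maximized by uniform distributions and minimized by concentrated distributions.

Entropies:
  H(A) = 2.5850 bits
  H(B) = 0.6679 bits
  H(C) = 2.3778 bits
  H(D) = 1.6406 bits

Ranking: A > C > D > B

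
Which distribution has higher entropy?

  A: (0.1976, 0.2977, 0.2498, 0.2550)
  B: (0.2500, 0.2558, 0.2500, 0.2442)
B

Both distributions are close to uniform, making this a harder comparison.

H(A) = 1.9852 bits
H(B) = 1.9998 bits

The distribution closer to uniform has higher entropy.
Answer: B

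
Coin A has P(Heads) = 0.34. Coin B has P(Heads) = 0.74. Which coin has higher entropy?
A

For binary distributions, entropy is maximized at p=0.5 and decreases as p moves toward 0 or 1.

H(A) = H(0.34) = 0.9248 bits
H(B) = H(0.74) = 0.8267 bits

Distribution A (p=0.34) is closer to uniform (p=0.5), so it has higher entropy.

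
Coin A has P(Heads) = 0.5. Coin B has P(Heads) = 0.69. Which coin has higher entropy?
A

For binary distributions, entropy is maximized at p=0.5 and decreases as p moves toward 0 or 1.

H(A) = H(0.5) = 1.0000 bits
H(B) = H(0.69) = 0.8932 bits

Distribution A (p=0.5) is closer to uniform (p=0.5), so it has higher entropy.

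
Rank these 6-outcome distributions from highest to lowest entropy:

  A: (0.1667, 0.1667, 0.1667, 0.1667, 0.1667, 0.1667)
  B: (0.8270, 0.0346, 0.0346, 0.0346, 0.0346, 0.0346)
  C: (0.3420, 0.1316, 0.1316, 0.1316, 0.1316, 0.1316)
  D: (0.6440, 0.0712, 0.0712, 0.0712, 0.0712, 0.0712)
A > C > D > B

Key insight: Entropy is maximized by uniform distributions and minimized by concentrated distributions.

Entropies:
  H(A) = 2.5850 bits
  H(B) = 1.0662 bits
  H(C) = 2.4545 bits
  H(D) = 1.7659 bits

Ranking: A > C > D > B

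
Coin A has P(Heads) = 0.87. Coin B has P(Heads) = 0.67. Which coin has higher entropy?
B

For binary distributions, entropy is maximized at p=0.5 and decreases as p moves toward 0 or 1.

H(A) = H(0.87) = 0.5574 bits
H(B) = H(0.67) = 0.9149 bits

Distribution B (p=0.67) is closer to uniform (p=0.5), so it has higher entropy.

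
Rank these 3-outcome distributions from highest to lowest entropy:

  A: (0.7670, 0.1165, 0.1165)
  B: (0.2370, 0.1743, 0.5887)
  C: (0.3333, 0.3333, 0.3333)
C > B > A

Key insight: Entropy is maximized by uniform distributions and minimized by concentrated distributions.

- Uniform distributions have maximum entropy log₂(3) = 1.5850 bits
- The more "peaked" or concentrated a distribution, the lower its entropy

Entropies:
  H(A) = 1.0162 bits
  H(B) = 1.3815 bits
  H(C) = 1.5850 bits

Ranking: C > B > A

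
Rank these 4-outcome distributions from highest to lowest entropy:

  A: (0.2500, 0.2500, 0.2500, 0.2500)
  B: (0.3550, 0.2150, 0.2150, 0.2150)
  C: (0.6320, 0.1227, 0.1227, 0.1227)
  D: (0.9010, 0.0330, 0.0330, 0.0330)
A > B > C > D

Key insight: Entropy is maximized by uniform distributions and minimized by concentrated distributions.

Entropies:
  H(A) = 2.0000 bits
  H(B) = 1.9608 bits
  H(C) = 1.5324 bits
  H(D) = 0.6227 bits

Ranking: A > B > C > D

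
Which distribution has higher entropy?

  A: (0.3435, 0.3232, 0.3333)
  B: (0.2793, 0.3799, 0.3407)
A

Both distributions are close to uniform, making this a harder comparison.

H(A) = 1.5845 bits
H(B) = 1.5737 bits

The distribution closer to uniform has higher entropy.
Answer: A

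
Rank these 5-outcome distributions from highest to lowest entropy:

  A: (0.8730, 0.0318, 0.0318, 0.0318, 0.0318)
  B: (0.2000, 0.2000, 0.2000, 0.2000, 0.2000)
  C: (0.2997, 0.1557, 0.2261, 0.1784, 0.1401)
B > C > A

Key insight: Entropy is maximized by uniform distributions and minimized by concentrated distributions.

- Uniform distributions have maximum entropy log₂(5) = 2.3219 bits
- The more "peaked" or concentrated a distribution, the lower its entropy

Entropies:
  H(A) = 0.8032 bits
  H(B) = 2.3219 bits
  H(C) = 2.2646 bits

Ranking: B > C > A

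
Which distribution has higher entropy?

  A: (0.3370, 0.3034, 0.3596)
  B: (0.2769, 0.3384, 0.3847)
A

Both distributions are close to uniform, making this a harder comparison.

H(A) = 1.5815 bits
H(B) = 1.5721 bits

The distribution closer to uniform has higher entropy.
Answer: A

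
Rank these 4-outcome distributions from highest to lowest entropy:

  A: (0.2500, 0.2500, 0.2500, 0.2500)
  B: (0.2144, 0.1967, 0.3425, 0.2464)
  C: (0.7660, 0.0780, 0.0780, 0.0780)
A > B > C

Key insight: Entropy is maximized by uniform distributions and minimized by concentrated distributions.

- Uniform distributions have maximum entropy log₂(4) = 2.0000 bits
- The more "peaked" or concentrated a distribution, the lower its entropy

Entropies:
  H(A) = 2.0000 bits
  H(B) = 1.9652 bits
  H(C) = 1.1558 bits

Ranking: A > B > C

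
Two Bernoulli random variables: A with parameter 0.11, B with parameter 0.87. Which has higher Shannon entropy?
B

For binary distributions, entropy is maximized at p=0.5 and decreases as p moves toward 0 or 1.

H(A) = H(0.11) = 0.4999 bits
H(B) = H(0.87) = 0.5574 bits

Distribution B (p=0.87) is closer to uniform (p=0.5), so it has higher entropy.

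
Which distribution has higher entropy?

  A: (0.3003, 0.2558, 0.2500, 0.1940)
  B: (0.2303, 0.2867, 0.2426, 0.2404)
B

Both distributions are close to uniform, making this a harder comparison.

H(A) = 1.9832 bits
H(B) = 1.9947 bits

The distribution closer to uniform has higher entropy.
Answer: B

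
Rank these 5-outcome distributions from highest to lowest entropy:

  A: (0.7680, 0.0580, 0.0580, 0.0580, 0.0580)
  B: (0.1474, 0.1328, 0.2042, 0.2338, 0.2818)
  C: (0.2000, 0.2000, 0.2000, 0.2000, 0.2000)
C > B > A

Key insight: Entropy is maximized by uniform distributions and minimized by concentrated distributions.

- Uniform distributions have maximum entropy log₂(5) = 2.3219 bits
- The more "peaked" or concentrated a distribution, the lower its entropy

Entropies:
  H(A) = 1.2455 bits
  H(B) = 2.2671 bits
  H(C) = 2.3219 bits

Ranking: C > B > A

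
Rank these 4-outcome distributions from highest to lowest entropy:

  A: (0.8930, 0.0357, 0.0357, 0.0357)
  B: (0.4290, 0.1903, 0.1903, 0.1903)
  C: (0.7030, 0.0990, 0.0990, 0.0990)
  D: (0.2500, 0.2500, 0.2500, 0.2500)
D > B > C > A

Key insight: Entropy is maximized by uniform distributions and minimized by concentrated distributions.

Entropies:
  H(A) = 0.6604 bits
  H(B) = 1.8904 bits
  H(C) = 1.3483 bits
  H(D) = 2.0000 bits

Ranking: D > B > C > A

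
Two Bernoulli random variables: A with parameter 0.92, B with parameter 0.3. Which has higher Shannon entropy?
B

For binary distributions, entropy is maximized at p=0.5 and decreases as p moves toward 0 or 1.

H(A) = H(0.92) = 0.4022 bits
H(B) = H(0.3) = 0.8813 bits

Distribution B (p=0.3) is closer to uniform (p=0.5), so it has higher entropy.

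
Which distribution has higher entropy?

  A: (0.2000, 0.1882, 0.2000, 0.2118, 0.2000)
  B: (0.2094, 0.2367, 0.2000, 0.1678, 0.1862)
A

Both distributions are close to uniform, making this a harder comparison.

H(A) = 2.3209 bits
H(B) = 2.3124 bits

The distribution closer to uniform has higher entropy.
Answer: A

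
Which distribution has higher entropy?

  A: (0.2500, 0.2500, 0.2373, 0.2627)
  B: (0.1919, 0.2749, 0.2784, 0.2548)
A

Both distributions are close to uniform, making this a harder comparison.

H(A) = 1.9991 bits
H(B) = 1.9854 bits

The distribution closer to uniform has higher entropy.
Answer: A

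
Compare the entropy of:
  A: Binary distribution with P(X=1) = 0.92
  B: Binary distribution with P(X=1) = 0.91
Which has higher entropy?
B

For binary distributions, entropy is maximized at p=0.5 and decreases as p moves toward 0 or 1.

H(A) = H(0.92) = 0.4022 bits
H(B) = H(0.91) = 0.4365 bits

Distribution B (p=0.91) is closer to uniform (p=0.5), so it has higher entropy.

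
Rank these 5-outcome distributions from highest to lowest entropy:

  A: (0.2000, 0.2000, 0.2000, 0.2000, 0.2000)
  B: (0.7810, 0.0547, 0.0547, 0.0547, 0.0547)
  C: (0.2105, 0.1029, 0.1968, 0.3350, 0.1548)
A > C > B

Key insight: Entropy is maximized by uniform distributions and minimized by concentrated distributions.

- Uniform distributions have maximum entropy log₂(5) = 2.3219 bits
- The more "peaked" or concentrated a distribution, the lower its entropy

Entropies:
  H(A) = 2.3219 bits
  H(B) = 1.1963 bits
  H(C) = 2.2175 bits

Ranking: A > C > B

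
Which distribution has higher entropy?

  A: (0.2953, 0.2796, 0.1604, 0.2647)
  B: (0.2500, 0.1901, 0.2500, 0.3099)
B

Both distributions are close to uniform, making this a harder comparison.

H(A) = 1.9648 bits
H(B) = 1.9791 bits

The distribution closer to uniform has higher entropy.
Answer: B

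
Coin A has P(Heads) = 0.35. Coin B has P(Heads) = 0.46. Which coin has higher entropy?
B

For binary distributions, entropy is maximized at p=0.5 and decreases as p moves toward 0 or 1.

H(A) = H(0.35) = 0.9341 bits
H(B) = H(0.46) = 0.9954 bits

Distribution B (p=0.46) is closer to uniform (p=0.5), so it has higher entropy.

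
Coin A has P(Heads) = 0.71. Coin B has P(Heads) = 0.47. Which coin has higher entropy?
B

For binary distributions, entropy is maximized at p=0.5 and decreases as p moves toward 0 or 1.

H(A) = H(0.71) = 0.8687 bits
H(B) = H(0.47) = 0.9974 bits

Distribution B (p=0.47) is closer to uniform (p=0.5), so it has higher entropy.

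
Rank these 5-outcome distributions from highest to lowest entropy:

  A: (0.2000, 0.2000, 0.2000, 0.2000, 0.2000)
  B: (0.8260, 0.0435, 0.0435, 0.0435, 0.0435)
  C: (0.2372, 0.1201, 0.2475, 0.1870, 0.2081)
A > C > B

Key insight: Entropy is maximized by uniform distributions and minimized by concentrated distributions.

- Uniform distributions have maximum entropy log₂(5) = 2.3219 bits
- The more "peaked" or concentrated a distribution, the lower its entropy

Entropies:
  H(A) = 2.3219 bits
  H(B) = 1.0148 bits
  H(C) = 2.2819 bits

Ranking: A > C > B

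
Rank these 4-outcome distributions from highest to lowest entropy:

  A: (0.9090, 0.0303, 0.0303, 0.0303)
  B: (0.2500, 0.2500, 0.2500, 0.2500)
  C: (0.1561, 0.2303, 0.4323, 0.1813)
B > C > A

Key insight: Entropy is maximized by uniform distributions and minimized by concentrated distributions.

- Uniform distributions have maximum entropy log₂(4) = 2.0000 bits
- The more "peaked" or concentrated a distribution, the lower its entropy

Entropies:
  H(A) = 0.5840 bits
  H(B) = 2.0000 bits
  H(C) = 1.8759 bits

Ranking: B > C > A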